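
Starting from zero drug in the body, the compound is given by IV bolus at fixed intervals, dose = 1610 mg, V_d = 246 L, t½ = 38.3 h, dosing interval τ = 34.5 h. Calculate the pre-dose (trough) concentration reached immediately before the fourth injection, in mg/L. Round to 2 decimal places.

6.39 mg/L

C₀ per dose = Dose / Vd = 1610 / 246 = 6.545 mg/L
k = ln2 / t½ = 0.693147 / 38.3 = 0.01810 h⁻¹
Fraction remaining after one interval: r = e^(−kτ) = e^(−0.01810 × 34.5) = 0.5356
Before dose 4, 3 doses have been given (aged 1τ, 2τ, 3τ).
C_trough = C₀ × (r + r² + … + r^3) = C₀ × r(1−r^3)/(1−r)
        = 6.545 × 0.5356 × (1 − 0.1536) / (1 − 0.5356) = 6.389 mg/L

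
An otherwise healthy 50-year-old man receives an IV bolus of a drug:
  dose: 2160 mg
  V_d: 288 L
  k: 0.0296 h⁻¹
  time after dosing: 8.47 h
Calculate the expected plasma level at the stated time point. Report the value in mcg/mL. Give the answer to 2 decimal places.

5.84 mcg/mL

C₀ = Dose / Vd = 2160 / 288 = 7.500 mg/L
C = C₀ · e^(−k·t) = 7.500 × e^(−0.02960 × 8.47)
  = 7.500 × 0.7782 = 5.837 mg/L
(5.837 mg/L = 5.837 mcg/mL)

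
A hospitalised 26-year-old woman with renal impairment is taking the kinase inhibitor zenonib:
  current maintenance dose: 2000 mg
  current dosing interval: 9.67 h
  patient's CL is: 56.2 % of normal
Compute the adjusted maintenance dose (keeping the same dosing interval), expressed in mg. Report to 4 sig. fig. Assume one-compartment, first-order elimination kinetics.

To keep the same average steady-state level, dosing rate must scale with clearance.
CL ratio = 56.2 / 100 = 0.5620
New dose (same interval) = 2000 × 0.5620 = 1124 mg

1124 mg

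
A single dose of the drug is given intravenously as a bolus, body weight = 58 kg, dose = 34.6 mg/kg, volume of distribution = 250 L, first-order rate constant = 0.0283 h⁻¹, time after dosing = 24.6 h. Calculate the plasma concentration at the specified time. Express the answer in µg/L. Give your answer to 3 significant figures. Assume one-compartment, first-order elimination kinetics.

Total dose = 34.6 × 58 = 2007 mg
C₀ = Dose / Vd = 2007 / 250 = 8.028 mg/L
C = C₀ · e^(−k·t) = 8.028 × e^(−0.02830 × 24.6)
  = 8.028 × 0.4985 = 4.002 mg/L
Convert: 4.002 mg/L × 1000 = 4002 µg/L

4000 µg/L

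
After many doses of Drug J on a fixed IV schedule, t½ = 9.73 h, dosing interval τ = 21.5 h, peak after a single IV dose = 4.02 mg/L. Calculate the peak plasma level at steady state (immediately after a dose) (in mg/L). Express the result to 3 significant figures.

5.13 mg/L

k = ln2 / t½ = 0.693147 / 9.73 = 0.07124 h⁻¹
e^(−kτ) = e^(−0.07124 × 21.5) = 0.2162
Accumulation ratio R = 1 / (1 − e^(−kτ)) = 1 / (1 − 0.2162) = 1.276
Steady-state peak = C₀ × R = 4.02 × 1.276 = 5.130 mg/L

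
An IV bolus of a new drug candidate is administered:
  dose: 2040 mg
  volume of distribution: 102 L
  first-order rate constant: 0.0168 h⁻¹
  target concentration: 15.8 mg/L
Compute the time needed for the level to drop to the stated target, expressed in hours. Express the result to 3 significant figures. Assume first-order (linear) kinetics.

14.0 h

C₀ = Dose / Vd = 2040 / 102 = 20.00 mg/L
t = ln(C₀ / C) / k = ln(20.00 / 15.8) / 0.01680
  = ln(1.266) / 0.01680 = 0.2359 / 0.01680 = 14.04 h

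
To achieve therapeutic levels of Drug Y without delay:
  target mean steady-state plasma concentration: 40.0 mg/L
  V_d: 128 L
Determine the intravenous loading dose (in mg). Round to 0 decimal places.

5120 mg

LD = Css × Vd = 40.0 × 128 = 5120 mg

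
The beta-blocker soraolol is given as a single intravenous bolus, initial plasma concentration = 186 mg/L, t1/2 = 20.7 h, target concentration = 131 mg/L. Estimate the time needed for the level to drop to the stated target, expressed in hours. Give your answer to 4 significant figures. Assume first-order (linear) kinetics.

10.47 h

k = ln2 / t½ = 0.693147 / 20.7 = 0.03349 h⁻¹
t = ln(C₀ / C) / k = ln(186.0 / 131) / 0.03349
  = ln(1.420) / 0.03349 = 0.3507 / 0.03349 = 10.47 h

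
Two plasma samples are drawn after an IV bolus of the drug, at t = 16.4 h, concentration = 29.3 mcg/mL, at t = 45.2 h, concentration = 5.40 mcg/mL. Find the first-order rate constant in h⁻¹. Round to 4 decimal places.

0.0587 h⁻¹

k = ln(C₁/C₂) / (t₂ − t₁) = ln(29.3/5.40) / (45.2 − 16.4)
  = 1.691 / 28.80 = 0.05872 h⁻¹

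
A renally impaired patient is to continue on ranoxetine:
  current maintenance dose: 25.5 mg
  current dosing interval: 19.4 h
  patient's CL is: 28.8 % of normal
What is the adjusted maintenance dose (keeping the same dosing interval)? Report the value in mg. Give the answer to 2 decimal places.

7.34 mg

To keep the same average steady-state level, dosing rate must scale with clearance.
CL ratio = 28.8 / 100 = 0.2880
New dose (same interval) = 25.5 × 0.2880 = 7.344 mg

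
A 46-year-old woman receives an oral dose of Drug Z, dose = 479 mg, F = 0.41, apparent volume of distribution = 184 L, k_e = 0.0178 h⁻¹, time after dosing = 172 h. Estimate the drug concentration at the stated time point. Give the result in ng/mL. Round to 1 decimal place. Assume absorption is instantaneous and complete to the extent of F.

Amount reaching circulation = F × Dose = 0.41 × 479.0 = 196.4 mg
C₀ = F·Dose / Vd = 196.4 / 184 = 1.067 mg/L
C = C₀ · e^(−k·t) = 1.067 × e^(−0.01780 × 172)
  = 1.067 × 0.04681 = 0.04995 mg/L
Convert: 0.04995 mg/L × 1000 = 49.95 ng/mL

50.0 ng/mL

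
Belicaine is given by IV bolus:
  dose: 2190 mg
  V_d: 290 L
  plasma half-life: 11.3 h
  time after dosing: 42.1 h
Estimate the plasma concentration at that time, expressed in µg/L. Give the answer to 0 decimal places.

C₀ = Dose / Vd = 2190 / 290 = 7.552 mg/L
k = ln2 / t½ = 0.693147 / 11.3 = 0.06134 h⁻¹
C = C₀ · e^(−k·t) = 7.552 × e^(−0.06134 × 42.1)
  = 7.552 × 0.07559 = 0.5709 mg/L
Convert: 0.5709 mg/L × 1000 = 570.9 µg/L

571 µg/L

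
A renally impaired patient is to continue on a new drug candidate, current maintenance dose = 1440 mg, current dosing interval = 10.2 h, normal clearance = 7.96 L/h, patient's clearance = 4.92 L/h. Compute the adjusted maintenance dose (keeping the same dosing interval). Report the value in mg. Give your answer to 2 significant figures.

To keep the same average steady-state level, dosing rate must scale with clearance.
CL ratio = 4.92 / 7.96 = 0.6181
New dose (same interval) = 1440 × 0.6181 = 890.1 mg

890 mg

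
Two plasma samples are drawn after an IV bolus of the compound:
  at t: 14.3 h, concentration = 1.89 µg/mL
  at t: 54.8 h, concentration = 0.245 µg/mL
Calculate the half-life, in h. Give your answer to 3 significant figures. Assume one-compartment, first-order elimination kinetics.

k = ln(C₁/C₂) / (t₂ − t₁) = ln(1.89/0.245) / (54.8 − 14.3)
  = 2.043 / 40.50 = 0.05044 h⁻¹
t½ = ln2 / k = 0.693147 / 0.05044 = 13.74 h

13.7 h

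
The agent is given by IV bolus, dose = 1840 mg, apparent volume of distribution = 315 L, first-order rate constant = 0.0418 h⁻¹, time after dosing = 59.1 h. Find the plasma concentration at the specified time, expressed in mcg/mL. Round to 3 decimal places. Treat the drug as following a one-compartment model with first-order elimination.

C₀ = Dose / Vd = 1840 / 315 = 5.841 mg/L
C = C₀ · e^(−k·t) = 5.841 × e^(−0.04180 × 59.1)
  = 5.841 × 0.08455 = 0.4939 mg/L
(0.4939 mg/L = 0.4939 mcg/mL)

0.494 mcg/mL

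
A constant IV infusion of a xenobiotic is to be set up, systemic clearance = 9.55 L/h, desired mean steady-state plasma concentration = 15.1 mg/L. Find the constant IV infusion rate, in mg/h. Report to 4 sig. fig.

144.2 mg/h

At steady state, infusion rate R₀ = Css × CL = 15.1 × 9.550 = 144.2 mg/h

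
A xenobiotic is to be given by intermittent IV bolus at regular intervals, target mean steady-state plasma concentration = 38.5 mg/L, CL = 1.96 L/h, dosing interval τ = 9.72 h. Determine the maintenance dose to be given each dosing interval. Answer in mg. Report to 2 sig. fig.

730 mg

At steady state, Dose/τ = Css × CL.
Dose = Css × CL × τ = 38.5 × 1.960 × 9.72 = 733.5 mg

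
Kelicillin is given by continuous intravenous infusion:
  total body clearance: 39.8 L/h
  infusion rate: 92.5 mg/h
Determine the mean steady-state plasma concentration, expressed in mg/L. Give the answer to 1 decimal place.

2.3 mg/L

At steady state Css = R₀ / CL = 92.5 / 39.80 = 2.324 mg/L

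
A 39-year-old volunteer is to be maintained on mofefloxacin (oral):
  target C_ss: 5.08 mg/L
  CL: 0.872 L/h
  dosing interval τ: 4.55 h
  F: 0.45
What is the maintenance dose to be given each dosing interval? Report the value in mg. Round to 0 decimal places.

45 mg

At steady state, F × (Dose/τ) = Css × CL.
Dose = Css × CL × τ / F = 5.08 × 0.8720 × 4.55 / 0.45 = 44.79 mg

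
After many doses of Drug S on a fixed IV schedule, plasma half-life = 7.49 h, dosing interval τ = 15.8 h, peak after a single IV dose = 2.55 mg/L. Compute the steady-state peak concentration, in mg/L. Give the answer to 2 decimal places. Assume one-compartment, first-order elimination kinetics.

3.32 mg/L

k = ln2 / t½ = 0.693147 / 7.49 = 0.09254 h⁻¹
e^(−kτ) = e^(−0.09254 × 15.8) = 0.2317
Accumulation ratio R = 1 / (1 − e^(−kτ)) = 1 / (1 − 0.2317) = 1.302
Steady-state peak = C₀ × R = 2.55 × 1.302 = 3.320 mg/L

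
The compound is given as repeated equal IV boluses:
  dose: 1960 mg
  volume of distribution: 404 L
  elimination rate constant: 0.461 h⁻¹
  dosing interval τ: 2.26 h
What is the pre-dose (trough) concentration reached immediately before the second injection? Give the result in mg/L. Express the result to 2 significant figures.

1.7 mg/L

C₀ per dose = Dose / Vd = 1960 / 404 = 4.851 mg/L
Fraction remaining after one interval: r = e^(−kτ) = e^(−0.4610 × 2.26) = 0.3528
Before dose 2, 1 dose has been given (aged 1τ).
C_trough = C₀ × r = 4.851 × 0.3528 = 1.711 mg/L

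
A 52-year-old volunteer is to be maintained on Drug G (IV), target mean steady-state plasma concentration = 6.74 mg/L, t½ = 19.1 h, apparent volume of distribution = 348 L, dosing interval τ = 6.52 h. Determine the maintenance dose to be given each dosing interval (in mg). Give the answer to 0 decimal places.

555 mg

k = ln2 / t½ = 0.693147 / 19.1 = 0.03629 h⁻¹
CL = k × Vd = 0.03629 × 348 = 12.63 L/h
At steady state, Dose/τ = Css × CL.
Dose = Css × CL × τ = 6.74 × 12.63 × 6.52 = 555.0 mg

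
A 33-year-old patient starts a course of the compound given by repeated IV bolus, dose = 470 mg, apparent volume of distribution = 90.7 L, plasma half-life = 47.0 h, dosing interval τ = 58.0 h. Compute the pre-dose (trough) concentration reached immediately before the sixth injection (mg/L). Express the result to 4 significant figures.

3.779 mg/L

C₀ per dose = Dose / Vd = 470 / 90.7 = 5.182 mg/L
k = ln2 / t½ = 0.693147 / 47.0 = 0.01475 h⁻¹
Fraction remaining after one interval: r = e^(−kτ) = e^(−0.01475 × 58.0) = 0.4251
Before dose 6, 5 doses have been given (aged 1τ, 2τ, 3τ, 4τ, 5τ).
C_trough = C₀ × (r + r² + … + r^5) = C₀ × r(1−r^5)/(1−r)
        = 5.182 × 0.4251 × (1 − 0.01388) / (1 − 0.4251) = 3.779 mg/L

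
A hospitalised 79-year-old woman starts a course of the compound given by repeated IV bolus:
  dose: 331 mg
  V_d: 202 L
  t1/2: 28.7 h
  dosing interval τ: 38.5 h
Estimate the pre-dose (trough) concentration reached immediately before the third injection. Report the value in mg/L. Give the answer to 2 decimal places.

C₀ per dose = Dose / Vd = 331 / 202 = 1.639 mg/L
k = ln2 / t½ = 0.693147 / 28.7 = 0.02415 h⁻¹
Fraction remaining after one interval: r = e^(−kτ) = e^(−0.02415 × 38.5) = 0.3946
Before dose 3, 2 doses have been given (aged 1τ, 2τ).
C_trough = C₀ × (r + r²) = 1.639 × (0.3946 + 0.1557) = 0.9019 mg/L

0.90 mg/L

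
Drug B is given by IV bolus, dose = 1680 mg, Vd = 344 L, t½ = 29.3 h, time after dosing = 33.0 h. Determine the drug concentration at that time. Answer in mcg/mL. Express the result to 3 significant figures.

2.24 mcg/mL

C₀ = Dose / Vd = 1680 / 344 = 4.884 mg/L
k = ln2 / t½ = 0.693147 / 29.3 = 0.02366 h⁻¹
C = C₀ · e^(−k·t) = 4.884 × e^(−0.02366 × 33.0)
  = 4.884 × 0.4580 = 2.237 mg/L
(2.237 mg/L = 2.237 mcg/mL)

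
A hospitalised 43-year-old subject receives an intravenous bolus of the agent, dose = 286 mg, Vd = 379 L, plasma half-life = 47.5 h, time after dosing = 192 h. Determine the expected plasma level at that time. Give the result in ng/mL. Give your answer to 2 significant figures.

46 ng/mL

C₀ = Dose / Vd = 286.0 / 379 = 0.7546 mg/L
k = ln2 / t½ = 0.693147 / 47.5 = 0.01459 h⁻¹
C = C₀ · e^(−k·t) = 0.7546 × e^(−0.01459 × 192)
  = 0.7546 × 0.06073 = 0.04583 mg/L
Convert: 0.04583 mg/L × 1000 = 45.83 ng/mL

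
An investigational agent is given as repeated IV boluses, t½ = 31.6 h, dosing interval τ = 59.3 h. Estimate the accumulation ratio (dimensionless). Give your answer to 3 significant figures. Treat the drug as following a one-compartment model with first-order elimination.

k = ln2 / t½ = 0.693147 / 31.6 = 0.02194 h⁻¹
e^(−kτ) = e^(−0.02194 × 59.3) = 0.2722
Accumulation ratio R = 1 / (1 − e^(−kτ)) = 1 / (1 − 0.2722) = 1.374

1.37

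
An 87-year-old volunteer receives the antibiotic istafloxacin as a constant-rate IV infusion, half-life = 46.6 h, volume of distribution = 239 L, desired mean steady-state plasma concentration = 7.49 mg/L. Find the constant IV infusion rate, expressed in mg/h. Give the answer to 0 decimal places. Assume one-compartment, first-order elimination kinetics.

k = ln2 / t½ = 0.693147 / 46.6 = 0.01487 h⁻¹
CL = k × Vd = 0.01487 × 239 = 3.554 L/h
At steady state, infusion rate R₀ = Css × CL = 7.49 × 3.554 = 26.62 mg/h

27 mg/h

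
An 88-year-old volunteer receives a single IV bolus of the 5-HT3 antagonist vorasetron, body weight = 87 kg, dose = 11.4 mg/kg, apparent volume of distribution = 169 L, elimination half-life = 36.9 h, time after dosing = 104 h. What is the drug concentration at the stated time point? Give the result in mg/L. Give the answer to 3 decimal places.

0.832 mg/L

Total dose = 11.4 × 87 = 991.8 mg
C₀ = Dose / Vd = 991.8 / 169 = 5.869 mg/L
k = ln2 / t½ = 0.693147 / 36.9 = 0.01878 h⁻¹
C = C₀ · e^(−k·t) = 5.869 × e^(−0.01878 × 104)
  = 5.869 × 0.1418 = 0.8322 mg/L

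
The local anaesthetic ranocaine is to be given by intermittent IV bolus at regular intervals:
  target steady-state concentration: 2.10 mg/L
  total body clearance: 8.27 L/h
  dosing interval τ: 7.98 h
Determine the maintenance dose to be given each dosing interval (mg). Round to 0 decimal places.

139 mg

At steady state, Dose/τ = Css × CL.
Dose = Css × CL × τ = 2.10 × 8.270 × 7.98 = 138.6 mg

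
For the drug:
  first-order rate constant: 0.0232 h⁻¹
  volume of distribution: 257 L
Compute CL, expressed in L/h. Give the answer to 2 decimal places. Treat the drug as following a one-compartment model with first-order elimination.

CL = k × Vd = 0.0232 × 257 = 5.962 L/h

5.96 L/h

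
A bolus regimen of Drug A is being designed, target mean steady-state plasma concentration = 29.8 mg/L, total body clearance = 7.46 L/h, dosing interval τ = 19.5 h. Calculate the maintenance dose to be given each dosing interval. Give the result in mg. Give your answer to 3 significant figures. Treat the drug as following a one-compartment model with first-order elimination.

4340 mg

At steady state, Dose/τ = Css × CL.
Dose = Css × CL × τ = 29.8 × 7.460 × 19.5 = 4335 mg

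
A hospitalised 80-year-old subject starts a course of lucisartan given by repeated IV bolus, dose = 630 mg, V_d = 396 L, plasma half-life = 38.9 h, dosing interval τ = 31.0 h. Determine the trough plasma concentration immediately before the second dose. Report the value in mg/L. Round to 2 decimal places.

C₀ per dose = Dose / Vd = 630 / 396 = 1.591 mg/L
k = ln2 / t½ = 0.693147 / 38.9 = 0.01782 h⁻¹
Fraction remaining after one interval: r = e^(−kτ) = e^(−0.01782 × 31.0) = 0.5756
Before dose 2, 1 dose has been given (aged 1τ).
C_trough = C₀ × r = 1.591 × 0.5756 = 0.9158 mg/L

0.92 mg/L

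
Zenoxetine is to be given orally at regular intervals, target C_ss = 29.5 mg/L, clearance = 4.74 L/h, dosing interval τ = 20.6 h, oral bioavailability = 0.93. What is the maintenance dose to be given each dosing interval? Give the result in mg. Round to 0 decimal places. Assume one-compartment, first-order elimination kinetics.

At steady state, F × (Dose/τ) = Css × CL.
Dose = Css × CL × τ / F = 29.5 × 4.740 × 20.6 / 0.93 = 3097 mg

3097 mg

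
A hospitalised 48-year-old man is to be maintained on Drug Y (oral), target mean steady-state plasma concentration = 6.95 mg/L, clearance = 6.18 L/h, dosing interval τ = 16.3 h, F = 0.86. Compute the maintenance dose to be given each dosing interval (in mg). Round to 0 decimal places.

814 mg

At steady state, F × (Dose/τ) = Css × CL.
Dose = Css × CL × τ / F = 6.95 × 6.180 × 16.3 / 0.86 = 814.1 mg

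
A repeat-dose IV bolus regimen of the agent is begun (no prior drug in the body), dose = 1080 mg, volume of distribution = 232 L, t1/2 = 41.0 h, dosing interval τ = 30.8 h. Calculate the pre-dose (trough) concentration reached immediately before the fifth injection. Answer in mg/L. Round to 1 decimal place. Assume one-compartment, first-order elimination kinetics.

C₀ per dose = Dose / Vd = 1080 / 232 = 4.655 mg/L
k = ln2 / t½ = 0.693147 / 41.0 = 0.01691 h⁻¹
Fraction remaining after one interval: r = e^(−kτ) = e^(−0.01691 × 30.8) = 0.5940
Before dose 5, 4 doses have been given (aged 1τ, 2τ, 3τ, 4τ).
C_trough = C₀ × (r + r² + … + r^4) = C₀ × r(1−r^4)/(1−r)
        = 4.655 × 0.5940 × (1 − 0.1245) / (1 − 0.5940) = 5.963 mg/L

6.0 mg/L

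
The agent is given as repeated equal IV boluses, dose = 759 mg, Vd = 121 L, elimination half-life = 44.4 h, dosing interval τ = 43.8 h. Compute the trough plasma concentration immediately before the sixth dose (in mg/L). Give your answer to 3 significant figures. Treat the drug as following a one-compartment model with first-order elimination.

C₀ per dose = Dose / Vd = 759 / 121 = 6.273 mg/L
k = ln2 / t½ = 0.693147 / 44.4 = 0.01561 h⁻¹
Fraction remaining after one interval: r = e^(−kτ) = e^(−0.01561 × 43.8) = 0.5047
Before dose 6, 5 doses have been given (aged 1τ, 2τ, 3τ, 4τ, 5τ).
C_trough = C₀ × (r + r² + … + r^5) = C₀ × r(1−r^5)/(1−r)
        = 6.273 × 0.5047 × (1 − 0.03275) / (1 − 0.5047) = 6.183 mg/L

6.18 mg/L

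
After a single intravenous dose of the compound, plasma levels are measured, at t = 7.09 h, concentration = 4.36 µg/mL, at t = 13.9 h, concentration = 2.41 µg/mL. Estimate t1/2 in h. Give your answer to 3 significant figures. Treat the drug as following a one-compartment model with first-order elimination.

7.96 h

k = ln(C₁/C₂) / (t₂ − t₁) = ln(4.36/2.41) / (13.9 − 7.09)
  = 0.5928 / 6.810 = 0.08705 h⁻¹
t½ = ln2 / k = 0.693147 / 0.08705 = 7.963 h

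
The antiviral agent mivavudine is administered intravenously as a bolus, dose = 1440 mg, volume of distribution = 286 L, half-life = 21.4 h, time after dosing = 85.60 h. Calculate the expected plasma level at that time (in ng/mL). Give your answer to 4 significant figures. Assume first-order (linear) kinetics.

C₀ = Dose / Vd = 1440 / 286 = 5.035 mg/L
k = ln2 / t½ = 0.693147 / 21.4 = 0.03239 h⁻¹
t / t½ = 85.60 / 21.4 = 4 half-lives
C = C₀ × (1/2)^4 = 5.035 × 0.06250 = 0.3147 mg/L
Convert: 0.3147 mg/L × 1000 = 314.7 ng/mL

314.7 ng/mL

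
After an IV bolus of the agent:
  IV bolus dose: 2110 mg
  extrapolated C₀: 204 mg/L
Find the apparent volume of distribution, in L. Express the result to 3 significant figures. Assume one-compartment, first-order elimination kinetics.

Vd = Dose / C₀ = 2110 / 204 = 10.34 L

10.3 L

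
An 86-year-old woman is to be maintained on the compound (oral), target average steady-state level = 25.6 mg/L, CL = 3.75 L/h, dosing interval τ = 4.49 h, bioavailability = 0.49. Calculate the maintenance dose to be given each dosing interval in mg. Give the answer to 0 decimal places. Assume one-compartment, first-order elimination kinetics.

880 mg

At steady state, F × (Dose/τ) = Css × CL.
Dose = Css × CL × τ / F = 25.6 × 3.750 × 4.49 / 0.49 = 879.7 mg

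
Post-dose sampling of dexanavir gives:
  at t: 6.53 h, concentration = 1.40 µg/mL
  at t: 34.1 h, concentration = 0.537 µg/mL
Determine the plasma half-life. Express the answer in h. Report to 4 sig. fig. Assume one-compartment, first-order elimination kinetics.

k = ln(C₁/C₂) / (t₂ − t₁) = ln(1.40/0.537) / (34.1 − 6.53)
  = 0.9582 / 27.57 = 0.03476 h⁻¹
t½ = ln2 / k = 0.693147 / 0.03476 = 19.94 h

19.94 h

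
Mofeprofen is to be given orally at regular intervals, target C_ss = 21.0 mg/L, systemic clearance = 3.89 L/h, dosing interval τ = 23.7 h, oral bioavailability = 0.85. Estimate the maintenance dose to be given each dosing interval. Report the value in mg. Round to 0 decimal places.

At steady state, F × (Dose/τ) = Css × CL.
Dose = Css × CL × τ / F = 21.0 × 3.890 × 23.7 / 0.85 = 2278 mg

2278 mg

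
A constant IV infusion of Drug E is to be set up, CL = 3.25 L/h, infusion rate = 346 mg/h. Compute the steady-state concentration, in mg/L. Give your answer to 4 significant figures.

106.5 mg/L

At steady state Css = R₀ / CL = 346 / 3.250 = 106.5 mg/L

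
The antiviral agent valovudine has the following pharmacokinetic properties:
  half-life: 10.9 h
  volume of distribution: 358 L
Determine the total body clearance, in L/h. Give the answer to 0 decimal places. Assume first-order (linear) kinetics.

23 L/h

k = ln2 / t½ = 0.693147 / 10.9 = 0.06359 h⁻¹
CL = k × Vd = 0.06359 × 358 = 22.77 L/h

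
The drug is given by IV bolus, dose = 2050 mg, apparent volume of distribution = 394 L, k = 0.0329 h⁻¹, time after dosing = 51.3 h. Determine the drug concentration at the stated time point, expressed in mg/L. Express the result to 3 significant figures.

C₀ = Dose / Vd = 2050 / 394 = 5.203 mg/L
C = C₀ · e^(−k·t) = 5.203 × e^(−0.03290 × 51.3)
  = 5.203 × 0.1849 = 0.9620 mg/L

0.962 mg/L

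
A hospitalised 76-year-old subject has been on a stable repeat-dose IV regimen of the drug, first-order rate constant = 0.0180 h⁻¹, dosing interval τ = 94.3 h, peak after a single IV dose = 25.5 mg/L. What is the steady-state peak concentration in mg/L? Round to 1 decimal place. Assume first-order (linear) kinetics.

e^(−kτ) = e^(−0.01800 × 94.3) = 0.1832
Accumulation ratio R = 1 / (1 − e^(−kτ)) = 1 / (1 − 0.1832) = 1.224
Steady-state peak = C₀ × R = 25.5 × 1.224 = 31.21 mg/L

31.2 mg/L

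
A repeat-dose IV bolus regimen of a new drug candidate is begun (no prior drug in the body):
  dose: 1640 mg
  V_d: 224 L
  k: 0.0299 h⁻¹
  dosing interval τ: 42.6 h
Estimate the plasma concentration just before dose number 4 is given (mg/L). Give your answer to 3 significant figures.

C₀ per dose = Dose / Vd = 1640 / 224 = 7.321 mg/L
Fraction remaining after one interval: r = e^(−kτ) = e^(−0.02990 × 42.6) = 0.2798
Before dose 4, 3 doses have been given (aged 1τ, 2τ, 3τ).
C_trough = C₀ × (r + r² + … + r^3) = C₀ × r(1−r^3)/(1−r)
        = 7.321 × 0.2798 × (1 − 0.02190) / (1 − 0.2798) = 2.782 mg/L

2.78 mg/L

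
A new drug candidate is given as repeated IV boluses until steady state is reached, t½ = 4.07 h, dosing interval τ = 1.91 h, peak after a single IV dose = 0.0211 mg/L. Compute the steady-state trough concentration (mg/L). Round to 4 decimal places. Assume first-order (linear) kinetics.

0.0549 mg/L

k = ln2 / t½ = 0.693147 / 4.07 = 0.1703 h⁻¹
e^(−kτ) = e^(−0.1703 × 1.91) = 0.7223
Accumulation ratio R = 1 / (1 − e^(−kτ)) = 1 / (1 − 0.7223) = 3.601
Steady-state trough = C₀ × R × e^(−kτ) = 0.0211 × 3.601 × 0.7223 = 0.05488 mg/L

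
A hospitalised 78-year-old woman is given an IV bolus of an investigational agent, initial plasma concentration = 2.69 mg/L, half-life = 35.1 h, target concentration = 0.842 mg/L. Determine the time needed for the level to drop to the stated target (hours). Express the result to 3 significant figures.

58.8 h

k = ln2 / t½ = 0.693147 / 35.1 = 0.01975 h⁻¹
t = ln(C₀ / C) / k = ln(2.690 / 0.842) / 0.01975
  = ln(3.195) / 0.01975 = 1.162 / 0.01975 = 58.84 h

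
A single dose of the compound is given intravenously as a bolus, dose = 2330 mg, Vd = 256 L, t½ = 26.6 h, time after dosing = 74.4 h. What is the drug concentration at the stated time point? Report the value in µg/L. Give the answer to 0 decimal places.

C₀ = Dose / Vd = 2330 / 256 = 9.102 mg/L
k = ln2 / t½ = 0.693147 / 26.6 = 0.02606 h⁻¹
C = C₀ · e^(−k·t) = 9.102 × e^(−0.02606 × 74.4)
  = 9.102 × 0.1439 = 1.310 mg/L
Convert: 1.310 mg/L × 1000 = 1310 µg/L

1310 µg/L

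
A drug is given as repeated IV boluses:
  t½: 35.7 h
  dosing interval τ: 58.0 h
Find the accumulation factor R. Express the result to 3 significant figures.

k = ln2 / t½ = 0.693147 / 35.7 = 0.01942 h⁻¹
e^(−kτ) = e^(−0.01942 × 58.0) = 0.3242
Accumulation ratio R = 1 / (1 − e^(−kτ)) = 1 / (1 − 0.3242) = 1.480

1.48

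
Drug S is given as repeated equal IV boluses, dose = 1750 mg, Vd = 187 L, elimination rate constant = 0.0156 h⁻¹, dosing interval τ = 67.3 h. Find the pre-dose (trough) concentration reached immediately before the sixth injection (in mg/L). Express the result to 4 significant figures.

5.012 mg/L

C₀ per dose = Dose / Vd = 1750 / 187 = 9.358 mg/L
Fraction remaining after one interval: r = e^(−kτ) = e^(−0.01560 × 67.3) = 0.3500
Before dose 6, 5 doses have been given (aged 1τ, 2τ, 3τ, 4τ, 5τ).
C_trough = C₀ × (r + r² + … + r^5) = C₀ × r(1−r^5)/(1−r)
        = 9.358 × 0.3500 × (1 − 0.005252) / (1 − 0.3500) = 5.012 mg/L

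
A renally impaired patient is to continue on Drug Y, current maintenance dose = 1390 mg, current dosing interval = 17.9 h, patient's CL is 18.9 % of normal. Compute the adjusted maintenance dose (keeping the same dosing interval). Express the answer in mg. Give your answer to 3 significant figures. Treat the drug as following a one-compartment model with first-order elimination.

263 mg

To keep the same average steady-state level, dosing rate must scale with clearance.
CL ratio = 18.9 / 100 = 0.1890
New dose (same interval) = 1390 × 0.1890 = 262.7 mg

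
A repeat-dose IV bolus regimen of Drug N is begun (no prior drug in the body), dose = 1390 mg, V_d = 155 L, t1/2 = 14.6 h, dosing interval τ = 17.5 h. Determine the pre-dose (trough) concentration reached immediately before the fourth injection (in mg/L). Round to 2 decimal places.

C₀ per dose = Dose / Vd = 1390 / 155 = 8.968 mg/L
k = ln2 / t½ = 0.693147 / 14.6 = 0.04748 h⁻¹
Fraction remaining after one interval: r = e^(−kτ) = e^(−0.04748 × 17.5) = 0.4357
Before dose 4, 3 doses have been given (aged 1τ, 2τ, 3τ).
C_trough = C₀ × (r + r² + … + r^3) = C₀ × r(1−r^3)/(1−r)
        = 8.968 × 0.4357 × (1 − 0.08271) / (1 − 0.4357) = 6.352 mg/L

6.35 mg/L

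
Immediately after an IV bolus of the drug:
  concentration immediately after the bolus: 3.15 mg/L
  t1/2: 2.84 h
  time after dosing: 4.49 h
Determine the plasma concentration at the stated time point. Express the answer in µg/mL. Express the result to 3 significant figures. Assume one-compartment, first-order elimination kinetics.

1.05 µg/mL

k = ln2 / t½ = 0.693147 / 2.84 = 0.2441 h⁻¹
C = C₀ · e^(−k·t) = 3.150 × e^(−0.2441 × 4.49)
  = 3.150 × 0.3342 = 1.053 mg/L
(1.053 mg/L = 1.053 µg/mL)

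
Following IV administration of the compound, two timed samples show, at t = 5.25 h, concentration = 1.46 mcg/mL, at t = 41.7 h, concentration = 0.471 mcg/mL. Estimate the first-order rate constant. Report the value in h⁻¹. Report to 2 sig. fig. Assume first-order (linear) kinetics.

0.031 h⁻¹

k = ln(C₁/C₂) / (t₂ − t₁) = ln(1.46/0.471) / (41.7 − 5.25)
  = 1.131 / 36.45 = 0.03103 h⁻¹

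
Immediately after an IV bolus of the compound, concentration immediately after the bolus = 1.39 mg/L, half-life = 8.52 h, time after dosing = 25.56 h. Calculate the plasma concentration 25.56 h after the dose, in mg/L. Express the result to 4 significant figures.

0.1738 mg/L

k = ln2 / t½ = 0.693147 / 8.52 = 0.08136 h⁻¹
t / t½ = 25.56 / 8.52 = 3 half-lives
C = C₀ × (1/2)^3 = 1.390 × 0.1250 = 0.1738 mg/L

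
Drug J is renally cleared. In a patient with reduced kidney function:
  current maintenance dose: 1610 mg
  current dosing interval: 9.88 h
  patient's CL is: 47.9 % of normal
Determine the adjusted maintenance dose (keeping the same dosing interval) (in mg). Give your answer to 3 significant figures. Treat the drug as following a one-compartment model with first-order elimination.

771 mg

To keep the same average steady-state level, dosing rate must scale with clearance.
CL ratio = 47.9 / 100 = 0.4790
New dose (same interval) = 1610 × 0.4790 = 771.2 mg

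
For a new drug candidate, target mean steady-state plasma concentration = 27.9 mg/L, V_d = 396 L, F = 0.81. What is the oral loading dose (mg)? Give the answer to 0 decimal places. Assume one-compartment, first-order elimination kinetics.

13640 mg

LD = Css × Vd / F = 27.9 × 396 / 0.81 = 13640 mg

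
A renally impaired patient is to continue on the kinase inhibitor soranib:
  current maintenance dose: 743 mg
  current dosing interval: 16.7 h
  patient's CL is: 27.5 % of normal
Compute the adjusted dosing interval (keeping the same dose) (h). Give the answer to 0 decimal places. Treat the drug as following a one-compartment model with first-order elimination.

61 h

To keep the same average steady-state level, dosing rate must scale with clearance.
CL ratio = 27.5 / 100 = 0.2750
New interval (same dose) = 16.7 / 0.2750 = 60.73 h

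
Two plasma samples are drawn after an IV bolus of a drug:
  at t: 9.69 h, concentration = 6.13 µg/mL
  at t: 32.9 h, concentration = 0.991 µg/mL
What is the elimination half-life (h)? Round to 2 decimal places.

k = ln(C₁/C₂) / (t₂ − t₁) = ln(6.13/0.991) / (32.9 − 9.69)
  = 1.822 / 23.21 = 0.07850 h⁻¹
t½ = ln2 / k = 0.693147 / 0.07850 = 8.830 h

8.83 h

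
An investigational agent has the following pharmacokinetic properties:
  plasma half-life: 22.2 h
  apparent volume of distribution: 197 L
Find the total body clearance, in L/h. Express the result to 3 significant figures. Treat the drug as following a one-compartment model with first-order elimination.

k = ln2 / t½ = 0.693147 / 22.2 = 0.03122 h⁻¹
CL = k × Vd = 0.03122 × 197 = 6.150 L/h

6.15 L/h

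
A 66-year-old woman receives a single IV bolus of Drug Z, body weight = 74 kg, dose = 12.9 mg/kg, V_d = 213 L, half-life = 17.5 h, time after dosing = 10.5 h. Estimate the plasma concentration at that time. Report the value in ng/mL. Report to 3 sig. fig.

2960 ng/mL

Total dose = 12.9 × 74 = 954.6 mg
C₀ = Dose / Vd = 954.6 / 213 = 4.482 mg/L
k = ln2 / t½ = 0.693147 / 17.5 = 0.03961 h⁻¹
C = C₀ · e^(−k·t) = 4.482 × e^(−0.03961 × 10.5)
  = 4.482 × 0.6597 = 2.957 mg/L
Convert: 2.957 mg/L × 1000 = 2957 ng/mL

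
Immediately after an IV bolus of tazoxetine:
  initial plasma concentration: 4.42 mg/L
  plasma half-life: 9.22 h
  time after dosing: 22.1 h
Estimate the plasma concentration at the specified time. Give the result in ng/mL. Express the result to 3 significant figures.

k = ln2 / t½ = 0.693147 / 9.22 = 0.07518 h⁻¹
C = C₀ · e^(−k·t) = 4.420 × e^(−0.07518 × 22.1)
  = 4.420 × 0.1899 = 0.8394 mg/L
Convert: 0.8394 mg/L × 1000 = 839.4 ng/mL

839 ng/mL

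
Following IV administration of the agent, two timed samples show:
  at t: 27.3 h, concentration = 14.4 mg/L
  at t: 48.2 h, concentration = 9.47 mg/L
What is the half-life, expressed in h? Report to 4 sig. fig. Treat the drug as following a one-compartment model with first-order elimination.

34.57 h

k = ln(C₁/C₂) / (t₂ − t₁) = ln(14.4/9.47) / (48.2 − 27.3)
  = 0.4191 / 20.90 = 0.02005 h⁻¹
t½ = ln2 / k = 0.693147 / 0.02005 = 34.57 h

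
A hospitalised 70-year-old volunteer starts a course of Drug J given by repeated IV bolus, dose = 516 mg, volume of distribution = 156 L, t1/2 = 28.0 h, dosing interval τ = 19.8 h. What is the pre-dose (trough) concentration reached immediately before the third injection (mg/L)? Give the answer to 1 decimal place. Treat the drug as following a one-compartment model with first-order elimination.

C₀ per dose = Dose / Vd = 516 / 156 = 3.308 mg/L
k = ln2 / t½ = 0.693147 / 28.0 = 0.02476 h⁻¹
Fraction remaining after one interval: r = e^(−kτ) = e^(−0.02476 × 19.8) = 0.6125
Before dose 3, 2 doses have been given (aged 1τ, 2τ).
C_trough = C₀ × (r + r²) = 3.308 × (0.6125 + 0.3752) = 3.267 mg/L

3.3 mg/L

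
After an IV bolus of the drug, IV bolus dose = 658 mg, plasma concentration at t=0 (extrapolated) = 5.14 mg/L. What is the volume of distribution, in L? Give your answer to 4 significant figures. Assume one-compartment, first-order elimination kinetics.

128.0 L

Vd = Dose / C₀ = 658.0 / 5.14 = 128.0 L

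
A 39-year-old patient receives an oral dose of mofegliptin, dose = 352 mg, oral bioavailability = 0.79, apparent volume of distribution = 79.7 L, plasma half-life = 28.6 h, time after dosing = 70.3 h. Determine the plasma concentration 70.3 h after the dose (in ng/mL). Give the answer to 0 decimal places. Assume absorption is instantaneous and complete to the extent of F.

Amount reaching circulation = F × Dose = 0.79 × 352.0 = 278.1 mg
C₀ = F·Dose / Vd = 278.1 / 79.7 = 3.489 mg/L
k = ln2 / t½ = 0.693147 / 28.6 = 0.02424 h⁻¹
C = C₀ · e^(−k·t) = 3.489 × e^(−0.02424 × 70.3)
  = 3.489 × 0.1819 = 0.6346 mg/L
Convert: 0.6346 mg/L × 1000 = 634.6 ng/mL

635 ng/mL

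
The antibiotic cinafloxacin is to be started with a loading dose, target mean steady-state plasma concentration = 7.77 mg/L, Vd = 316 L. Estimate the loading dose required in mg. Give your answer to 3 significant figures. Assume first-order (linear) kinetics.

LD = Css × Vd = 7.77 × 316 = 2455 mg

2460 mg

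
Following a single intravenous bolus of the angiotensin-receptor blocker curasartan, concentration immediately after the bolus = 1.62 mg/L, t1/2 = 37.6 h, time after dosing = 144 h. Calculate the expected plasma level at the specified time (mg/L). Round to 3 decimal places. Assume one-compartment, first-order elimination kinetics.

0.114 mg/L

k = ln2 / t½ = 0.693147 / 37.6 = 0.01843 h⁻¹
C = C₀ · e^(−k·t) = 1.620 × e^(−0.01843 × 144)
  = 1.620 × 0.07037 = 0.1140 mg/L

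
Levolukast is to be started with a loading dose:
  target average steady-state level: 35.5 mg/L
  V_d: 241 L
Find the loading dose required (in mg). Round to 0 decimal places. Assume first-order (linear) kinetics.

8556 mg

LD = Css × Vd = 35.5 × 241 = 8556 mg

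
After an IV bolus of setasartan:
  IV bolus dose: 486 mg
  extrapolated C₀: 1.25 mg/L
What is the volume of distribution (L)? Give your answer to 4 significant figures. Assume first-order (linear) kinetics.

Vd = Dose / C₀ = 486.0 / 1.25 = 388.8 L

388.8 L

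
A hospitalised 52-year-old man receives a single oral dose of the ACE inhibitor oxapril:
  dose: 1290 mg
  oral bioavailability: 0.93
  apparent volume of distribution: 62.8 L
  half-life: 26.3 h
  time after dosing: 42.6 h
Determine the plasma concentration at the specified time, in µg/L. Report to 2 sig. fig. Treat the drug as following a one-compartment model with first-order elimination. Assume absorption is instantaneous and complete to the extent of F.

6200 µg/L

Amount reaching circulation = F × Dose = 0.93 × 1290 = 1200 mg
C₀ = F·Dose / Vd = 1200 / 62.8 = 19.11 mg/L
k = ln2 / t½ = 0.693147 / 26.3 = 0.02636 h⁻¹
C = C₀ · e^(−k·t) = 19.11 × e^(−0.02636 × 42.6)
  = 19.11 × 0.3253 = 6.216 mg/L
Convert: 6.216 mg/L × 1000 = 6216 µg/L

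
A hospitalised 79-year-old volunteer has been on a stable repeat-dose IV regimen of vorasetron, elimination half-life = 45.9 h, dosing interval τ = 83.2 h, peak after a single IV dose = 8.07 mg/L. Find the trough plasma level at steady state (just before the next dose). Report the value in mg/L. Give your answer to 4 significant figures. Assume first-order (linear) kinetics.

k = ln2 / t½ = 0.693147 / 45.9 = 0.01510 h⁻¹
e^(−kτ) = e^(−0.01510 × 83.2) = 0.2847
Accumulation ratio R = 1 / (1 − e^(−kτ)) = 1 / (1 − 0.2847) = 1.398
Steady-state trough = C₀ × R × e^(−kτ) = 8.07 × 1.398 × 0.2847 = 3.212 mg/L

3.212 mg/L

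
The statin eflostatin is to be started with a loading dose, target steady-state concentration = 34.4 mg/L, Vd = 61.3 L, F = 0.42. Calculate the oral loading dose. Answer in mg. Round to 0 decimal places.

LD = Css × Vd / F = 34.4 × 61.3 / 0.42 = 5021 mg

5021 mg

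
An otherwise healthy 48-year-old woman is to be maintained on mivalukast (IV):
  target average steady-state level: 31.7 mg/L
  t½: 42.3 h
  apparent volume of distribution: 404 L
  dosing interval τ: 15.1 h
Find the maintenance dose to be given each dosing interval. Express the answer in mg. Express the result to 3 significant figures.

3170 mg

k = ln2 / t½ = 0.693147 / 42.3 = 0.01639 h⁻¹
CL = k × Vd = 0.01639 × 404 = 6.622 L/h
At steady state, Dose/τ = Css × CL.
Dose = Css × CL × τ = 31.7 × 6.622 × 15.1 = 3170 mg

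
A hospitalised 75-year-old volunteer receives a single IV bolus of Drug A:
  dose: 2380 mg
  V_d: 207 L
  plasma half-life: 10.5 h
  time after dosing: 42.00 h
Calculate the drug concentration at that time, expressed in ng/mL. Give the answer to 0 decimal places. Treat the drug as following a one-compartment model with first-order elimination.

719 ng/mL

C₀ = Dose / Vd = 2380 / 207 = 11.50 mg/L
k = ln2 / t½ = 0.693147 / 10.5 = 0.06601 h⁻¹
t / t½ = 42.00 / 10.5 = 4 half-lives
C = C₀ × (1/2)^4 = 11.50 × 0.06250 = 0.7188 mg/L
Convert: 0.7188 mg/L × 1000 = 718.8 ng/mL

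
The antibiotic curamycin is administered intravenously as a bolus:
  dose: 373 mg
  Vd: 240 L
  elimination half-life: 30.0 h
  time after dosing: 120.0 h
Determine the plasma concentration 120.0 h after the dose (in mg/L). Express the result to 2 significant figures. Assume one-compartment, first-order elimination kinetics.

0.097 mg/L

C₀ = Dose / Vd = 373.0 / 240 = 1.554 mg/L
k = ln2 / t½ = 0.693147 / 30.0 = 0.02310 h⁻¹
t / t½ = 120.0 / 30.0 = 4 half-lives
C = C₀ × (1/2)^4 = 1.554 × 0.06250 = 0.09713 mg/L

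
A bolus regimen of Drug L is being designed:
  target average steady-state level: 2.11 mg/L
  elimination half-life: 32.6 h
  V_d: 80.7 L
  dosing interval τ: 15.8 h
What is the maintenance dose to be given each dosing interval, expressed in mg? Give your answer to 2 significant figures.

57 mg

k = ln2 / t½ = 0.693147 / 32.6 = 0.02126 h⁻¹
CL = k × Vd = 0.02126 × 80.7 = 1.716 L/h
At steady state, Dose/τ = Css × CL.
Dose = Css × CL × τ = 2.11 × 1.716 × 15.8 = 57.21 mg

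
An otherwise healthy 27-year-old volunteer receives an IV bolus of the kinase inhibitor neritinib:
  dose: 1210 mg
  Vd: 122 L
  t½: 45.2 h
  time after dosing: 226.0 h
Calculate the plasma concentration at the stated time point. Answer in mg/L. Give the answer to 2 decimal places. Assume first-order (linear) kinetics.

0.31 mg/L

C₀ = Dose / Vd = 1210 / 122 = 9.918 mg/L
k = ln2 / t½ = 0.693147 / 45.2 = 0.01534 h⁻¹
t / t½ = 226.0 / 45.2 = 5 half-lives
C = C₀ × (1/2)^5 = 9.918 × 0.03125 = 0.3099 mg/L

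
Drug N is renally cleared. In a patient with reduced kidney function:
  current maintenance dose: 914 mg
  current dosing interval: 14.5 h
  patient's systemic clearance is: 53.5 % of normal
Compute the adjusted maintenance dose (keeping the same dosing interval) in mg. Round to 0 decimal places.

To keep the same average steady-state level, dosing rate must scale with clearance.
CL ratio = 53.5 / 100 = 0.5350
New dose (same interval) = 914 × 0.5350 = 489.0 mg

489 mg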